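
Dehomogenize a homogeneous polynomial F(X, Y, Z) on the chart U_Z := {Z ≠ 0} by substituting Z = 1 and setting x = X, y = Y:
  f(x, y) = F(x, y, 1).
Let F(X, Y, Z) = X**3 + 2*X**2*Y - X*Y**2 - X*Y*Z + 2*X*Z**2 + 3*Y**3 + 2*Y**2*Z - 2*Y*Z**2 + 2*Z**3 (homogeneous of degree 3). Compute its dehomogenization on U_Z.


f(x, y) = x**3 + 2*x**2*y - x*y**2 - x*y + 2*x + 3*y**3 + 2*y**2 - 2*y + 2

On U_Z we set Z = 1. Each monomial c·X^i·Y^j·Z^k in F becomes c·x^i·y^j·1^k = c·x^i·y^j.
Substituting Z = 1: F(X, Y, 1) = x**3 + 2*x**2*y - x*y**2 - x*y + 2*x + 3*y**3 + 2*y**2 - 2*y + 2.
Note: deg(f) ≤ deg(F) = 3; strict inequality happens when F is divisible by Z (lost terms).


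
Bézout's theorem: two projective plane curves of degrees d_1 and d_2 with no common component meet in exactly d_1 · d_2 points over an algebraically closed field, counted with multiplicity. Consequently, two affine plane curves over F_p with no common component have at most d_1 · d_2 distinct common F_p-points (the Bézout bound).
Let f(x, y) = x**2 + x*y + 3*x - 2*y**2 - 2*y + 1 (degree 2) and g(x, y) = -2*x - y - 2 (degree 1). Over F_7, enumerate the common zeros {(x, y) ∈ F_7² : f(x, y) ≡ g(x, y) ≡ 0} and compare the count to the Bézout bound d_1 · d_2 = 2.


Common zeros: ∅; count = 0; Bézout bound = 2.

deg(f) = 2, deg(g) = 1, so Bézout bound = 2.
Scan x ∈ F_7. For each x, list the y ∈ F_7 with f(x, y) ≡ 0 and those with g(x, y) ≡ 0 (mod 7); the common zeros in that column are the intersection.
  x = 0: f ≡ 0 at y ∈ ∅; g ≡ 0 at y ∈ {5}; common: ∅.
  x = 1: f ≡ 0 at y ∈ ∅; g ≡ 0 at y ∈ {3}; common: ∅.
  x = 2: f ≡ 0 at y ∈ {3, 4}; g ≡ 0 at y ∈ {1}; common: ∅.
  x = 3: f ≡ 0 at y ∈ ∅; g ≡ 0 at y ∈ {6}; common: ∅.
  x = 4: f ≡ 0 at y ∈ ∅; g ≡ 0 at y ∈ {4}; common: ∅.
  x = 5: f ≡ 0 at y ∈ {1, 4}; g ≡ 0 at y ∈ {2}; common: ∅.
  x = 6: f ≡ 0 at y ∈ {3, 6}; g ≡ 0 at y ∈ {0}; common: ∅.
Collecting: common zeros = ∅, so the count is 0.
Comparison with the Bézout bound: 0 ≤ 2 = deg(f)·deg(g), as expected for curves with no common component (the affine F_7-count falls short of the bound because intersections may lie at infinity, over extension fields, or carry multiplicity).


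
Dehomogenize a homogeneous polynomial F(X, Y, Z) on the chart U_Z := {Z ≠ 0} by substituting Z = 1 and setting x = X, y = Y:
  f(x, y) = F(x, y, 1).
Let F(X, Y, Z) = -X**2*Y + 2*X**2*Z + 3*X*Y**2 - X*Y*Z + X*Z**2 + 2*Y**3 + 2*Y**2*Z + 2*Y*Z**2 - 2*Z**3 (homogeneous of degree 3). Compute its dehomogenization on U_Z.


f(x, y) = -x**2*y + 2*x**2 + 3*x*y**2 - x*y + x + 2*y**3 + 2*y**2 + 2*y - 2

On U_Z we set Z = 1. Each monomial c·X^i·Y^j·Z^k in F becomes c·x^i·y^j·1^k = c·x^i·y^j.
Substituting Z = 1: F(X, Y, 1) = -x**2*y + 2*x**2 + 3*x*y**2 - x*y + x + 2*y**3 + 2*y**2 + 2*y - 2.
Note: deg(f) ≤ deg(F) = 3; strict inequality happens when F is divisible by Z (lost terms).


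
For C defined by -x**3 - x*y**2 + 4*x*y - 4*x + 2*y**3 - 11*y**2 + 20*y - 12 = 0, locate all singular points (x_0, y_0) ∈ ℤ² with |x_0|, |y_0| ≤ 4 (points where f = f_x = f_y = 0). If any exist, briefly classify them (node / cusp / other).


Singular points: {(0, 2)}; classification: cusp.

Compute partial derivatives:
  f_x = -3*x**2 - y**2 + 4*y - 4.
  f_y = -2*x*y + 4*x + 6*y**2 - 22*y + 20.
Scan x_0 ∈ {−4, ..., 4}. For each x_0, f_y(x_0, y) is a polynomial in y; find its integer roots y ∈ {−4, ..., 4}, then test f_x and f at those candidates.
  x = -4: f_y(-4, y) = 6*y**2 - 14*y + 4; vanishes at y ∈ {2}. (-4, 2): f_x = -48 ≠ 0.
  x = -3: f_y(-3, y) = 6*y**2 - 16*y + 8; vanishes at y ∈ {2}. (-3, 2): f_x = -27 ≠ 0.
  x = -2: f_y(-2, y) = 6*y**2 - 18*y + 12; vanishes at y ∈ {1, 2}. (-2, 1): f_x = -13 ≠ 0; (-2, 2): f_x = -12 ≠ 0.
  x = -1: f_y(-1, y) = 6*y**2 - 20*y + 16; vanishes at y ∈ {2}. (-1, 2): f_x = -3 ≠ 0.
  x = 0: f_y(0, y) = 6*y**2 - 22*y + 20; vanishes at y ∈ {2}. (0, 2): f_x = 0, f = 0 — SINGULAR.
  x = 1: f_y(1, y) = 6*y**2 - 24*y + 24; vanishes at y ∈ {2}. (1, 2): f_x = -3 ≠ 0.
  x = 2: f_y(2, y) = 6*y**2 - 26*y + 28; vanishes at y ∈ {2}. (2, 2): f_x = -12 ≠ 0.
  x = 3: f_y(3, y) = 6*y**2 - 28*y + 32; vanishes at y ∈ {2}. (3, 2): f_x = -27 ≠ 0.
  x = 4: f_y(4, y) = 6*y**2 - 30*y + 36; vanishes at y ∈ {2, 3}. (4, 2): f_x = -48 ≠ 0; (4, 3): f_x = -49 ≠ 0.
Only singular point on the grid: (0, 2).
Classify: substitute x = 0 + u, y = 2 + v and expand: f = -u**3 - u*v**2 + 2*v**3 + v**2.
No constant or linear terms (consistent with a singular point). Quadratic part: v**2. Cubic part: -u**3 - u*v**2 + 2*v**3.
The quadratic part v**2 is a perfect square, so there is a single (double) tangent line v = 0, i.e. y = 2. Restricting the cubic part to that line (v = 0) leaves -u**3 ≠ 0, so f is not divisible by v and the branch is v² ≈ u**3 to lowest order — this is a cusp.
Classification: cusp.


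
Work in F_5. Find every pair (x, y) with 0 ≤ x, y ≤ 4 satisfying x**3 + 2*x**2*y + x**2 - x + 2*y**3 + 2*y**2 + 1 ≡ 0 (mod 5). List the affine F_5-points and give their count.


Affine F_5-points: {(0, 1), (0, 2), (1, 2), (1, 3), (1, 4), (3, 3), (4, 2), (4, 3), (4, 4)}; count = 9.

For each of the 25 pairs (x, y) ∈ F_5², evaluate f(x, y) mod 5. Record the zeros.
  x = 0: [0↦1, 1↦0, 2↦0, 3↦3, 4↦1]  zeros at y ∈ {1, 2}
  x = 1: [0↦2, 1↦3, 2↦0, 3↦0, 4↦0]  zeros at y ∈ {2, 3, 4}
  x = 2: [0↦1, 1↦3, 2↦1, 3↦2, 4↦3]  zeros at y ∈ ∅
  x = 3: [0↦4, 1↦1, 2↦4, 3↦0, 4↦1]  zeros at y ∈ {3}
  x = 4: [0↦2, 1↦3, 2↦0, 3↦0, 4↦0]  zeros at y ∈ {2, 3, 4}
Collecting zeros: affine points = {(0, 1), (0, 2), (1, 2), (1, 3), (1, 4), (3, 3), (4, 2), (4, 3), (4, 4)}.
Total count |C(F_5)_aff| = 9.


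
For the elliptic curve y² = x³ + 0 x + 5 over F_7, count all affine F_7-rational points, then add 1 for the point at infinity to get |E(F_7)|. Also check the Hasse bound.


Affine points = {(3, 2), (3, 5), (5, 2), (5, 5), (6, 2), (6, 5)}; affine count = 6; |E(F_7)| = 7.

Discriminant check: Δ ∝ 4a³ + 27b² = 4·0³ + 27·5² = 4·0 + 27·25 ≡ 3 (mod 7). Nonzero ⇒ E is nonsingular.
For each x ∈ F_7, compute rhs = x³ + 0·x + 5 mod 7, then count y ∈ F_7 with y² ≡ rhs.
  x = 0: rhs = 5, matching y values: none (0 points).
  x = 1: rhs = 6, matching y values: none (0 points).
  x = 2: rhs = 6, matching y values: none (0 points).
  x = 3: rhs = 4, matching y values: 2, 5 (2 points).
  x = 4: rhs = 6, matching y values: none (0 points).
  x = 5: rhs = 4, matching y values: 2, 5 (2 points).
  x = 6: rhs = 4, matching y values: 2, 5 (2 points).
Total affine count: 6.
Full point count |E(F_7)| = 6 + 1 = 7.
Hasse bound: |7 − (7+1)| = |-1| = 1 ≤ 2√7 ≈ 5.2915 ✓.


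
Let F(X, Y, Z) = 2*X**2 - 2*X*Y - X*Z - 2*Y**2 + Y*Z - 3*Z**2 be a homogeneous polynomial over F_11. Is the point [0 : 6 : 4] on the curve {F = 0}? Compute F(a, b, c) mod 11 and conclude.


F(0,6,4) ≡ 3 (mod 11); P is NOT on the curve.

Evaluate F(0, 6, 4) term-by-term (mod 11).
  2*X**2 ↦ 2·0·1·1 = 0
  -2*X*Y ↦ -2·0·6·1 = 0
  -X*Z ↦ -1·0·1·4 = 0
  -2*Y**2 ↦ -2·1·36·1 = -72
  Y*Z ↦ 1·1·6·4 = 24
  -3*Z**2 ↦ -3·1·1·16 = -48
Sum: F(0, 6, 4) = (0) + (0) + (0) + (-72) + (24) + (-48) = -96.
Reducing mod 11: -96 ≡ 3 (mod 11).
Since F(a, b, c) ≡ 3 ≠ 0 (mod 11), P does NOT lie on the curve.


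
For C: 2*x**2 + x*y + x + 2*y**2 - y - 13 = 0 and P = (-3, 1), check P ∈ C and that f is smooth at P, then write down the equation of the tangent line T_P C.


Tangent line at P: -10*x - 30 = 0.

Step 1: f(-3, 1) = 0, so P lies on C.
Step 2: partial derivatives
  f_x(x, y) = 4*x + y + 1, f_y(x, y) = x + 4*y - 1.
  f_x(P) = -10, f_y(P) = 0 (gradient nonzero, so P is smooth).
Step 3: tangent line at P: -10·(x − -3) + 0·(y − 1) = 0.
Expanding: -10*x - 30 = 0.


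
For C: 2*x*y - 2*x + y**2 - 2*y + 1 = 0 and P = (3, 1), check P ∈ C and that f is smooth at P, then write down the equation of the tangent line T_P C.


Tangent line at P: 6*y - 6 = 0.

Step 1: f(3, 1) = 0, so P lies on C.
Step 2: partial derivatives
  f_x(x, y) = 2*y - 2, f_y(x, y) = 2*x + 2*y - 2.
  f_x(P) = 0, f_y(P) = 6 (gradient nonzero, so P is smooth).
Step 3: tangent line at P: 0·(x − 3) + 6·(y − 1) = 0.
Expanding: 6*y - 6 = 0.


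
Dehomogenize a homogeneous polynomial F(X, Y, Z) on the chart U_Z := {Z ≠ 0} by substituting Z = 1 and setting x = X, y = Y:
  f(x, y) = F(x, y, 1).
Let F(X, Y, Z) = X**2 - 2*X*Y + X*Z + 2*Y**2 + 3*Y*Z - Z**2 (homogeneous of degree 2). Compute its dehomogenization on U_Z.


f(x, y) = x**2 - 2*x*y + x + 2*y**2 + 3*y - 1

On U_Z we set Z = 1. Each monomial c·X^i·Y^j·Z^k in F becomes c·x^i·y^j·1^k = c·x^i·y^j.
Substituting Z = 1: F(X, Y, 1) = x**2 - 2*x*y + x + 2*y**2 + 3*y - 1.
Note: deg(f) ≤ deg(F) = 2; strict inequality happens when F is divisible by Z (lost terms).


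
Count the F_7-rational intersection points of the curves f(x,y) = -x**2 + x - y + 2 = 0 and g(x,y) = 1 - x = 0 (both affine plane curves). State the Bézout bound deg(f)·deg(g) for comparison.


Common zeros: {(1, 2)}; count = 1; Bézout bound = 2.

deg(f) = 2, deg(g) = 1, so Bézout bound = 2.
Scan x ∈ F_7. For each x, list the y ∈ F_7 with f(x, y) ≡ 0 and those with g(x, y) ≡ 0 (mod 7); the common zeros in that column are the intersection.
  x = 0: f ≡ 0 at y ∈ {2}; g ≡ 0 at y ∈ ∅; common: ∅.
  x = 1: f ≡ 0 at y ∈ {2}; g ≡ 0 at y ∈ {0, 1, 2, 3, 4, 5, 6}; common: {2}.
  x = 2: f ≡ 0 at y ∈ {0}; g ≡ 0 at y ∈ ∅; common: ∅.
  x = 3: f ≡ 0 at y ∈ {3}; g ≡ 0 at y ∈ ∅; common: ∅.
  x = 4: f ≡ 0 at y ∈ {4}; g ≡ 0 at y ∈ ∅; common: ∅.
  x = 5: f ≡ 0 at y ∈ {3}; g ≡ 0 at y ∈ ∅; common: ∅.
  x = 6: f ≡ 0 at y ∈ {0}; g ≡ 0 at y ∈ ∅; common: ∅.
Collecting: common zeros = {(1, 2)}, so the count is 1.
Comparison with the Bézout bound: 1 ≤ 2 = deg(f)·deg(g), as expected for curves with no common component (the affine F_7-count falls short of the bound because intersections may lie at infinity, over extension fields, or carry multiplicity).


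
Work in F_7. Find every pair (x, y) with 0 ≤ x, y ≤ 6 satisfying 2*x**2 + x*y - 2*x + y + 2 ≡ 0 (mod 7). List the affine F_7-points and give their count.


Affine F_7-points: {(0, 5), (1, 6), (2, 5), (3, 0), (4, 6), (5, 0)}; count = 6.

For each of the 49 pairs (x, y) ∈ F_7², evaluate f(x, y) mod 7. Record the zeros.
  x = 0: [0↦2, 1↦3, 2↦4, 3↦5, 4↦6, 5↦0, 6↦1]  zeros at y ∈ {5}
  x = 1: [0↦2, 1↦4, 2↦6, 3↦1, 4↦3, 5↦5, 6↦0]  zeros at y ∈ {6}
  x = 2: [0↦6, 1↦2, 2↦5, 3↦1, 4↦4, 5↦0, 6↦3]  zeros at y ∈ {5}
  x = 3: [0↦0, 1↦4, 2↦1, 3↦5, 4↦2, 5↦6, 6↦3]  zeros at y ∈ {0}
  x = 4: [0↦5, 1↦3, 2↦1, 3↦6, 4↦4, 5↦2, 6↦0]  zeros at y ∈ {6}
  x = 5: [0↦0, 1↦6, 2↦5, 3↦4, 4↦3, 5↦2, 6↦1]  zeros at y ∈ {0}
  x = 6: [0↦6, 1↦6, 2↦6, 3↦6, 4↦6, 5↦6, 6↦6]  zeros at y ∈ ∅
Collecting zeros: affine points = {(0, 5), (1, 6), (2, 5), (3, 0), (4, 6), (5, 0)}.
Total count |C(F_7)_aff| = 6.


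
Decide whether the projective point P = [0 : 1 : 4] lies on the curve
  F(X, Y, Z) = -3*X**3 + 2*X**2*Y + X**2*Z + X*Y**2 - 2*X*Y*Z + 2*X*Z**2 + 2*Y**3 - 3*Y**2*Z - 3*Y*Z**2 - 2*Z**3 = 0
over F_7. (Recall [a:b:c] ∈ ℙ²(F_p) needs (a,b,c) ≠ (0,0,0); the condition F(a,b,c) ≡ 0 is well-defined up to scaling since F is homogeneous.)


F(0,1,4) ≡ 3 (mod 7); P is NOT on the curve.

Evaluate F(0, 1, 4) term-by-term (mod 7).
  -3*X**3 ↦ -3·0·1·1 = 0
  2*X**2*Y ↦ 2·0·1·1 = 0
  X**2*Z ↦ 1·0·1·4 = 0
  X*Y**2 ↦ 1·0·1·1 = 0
  -2*X*Y*Z ↦ -2·0·1·4 = 0
  2*X*Z**2 ↦ 2·0·1·16 = 0
  2*Y**3 ↦ 2·1·1·1 = 2
  -3*Y**2*Z ↦ -3·1·1·4 = -12
  -3*Y*Z**2 ↦ -3·1·1·16 = -48
  -2*Z**3 ↦ -2·1·1·64 = -128
Sum: F(0, 1, 4) = (0) + (0) + (0) + (0) + (0) + (0) + (2) + (-12) + (-48) + (-128) = -186.
Reducing mod 7: -186 ≡ 3 (mod 7).
Since F(a, b, c) ≡ 3 ≠ 0 (mod 7), P does NOT lie on the curve.


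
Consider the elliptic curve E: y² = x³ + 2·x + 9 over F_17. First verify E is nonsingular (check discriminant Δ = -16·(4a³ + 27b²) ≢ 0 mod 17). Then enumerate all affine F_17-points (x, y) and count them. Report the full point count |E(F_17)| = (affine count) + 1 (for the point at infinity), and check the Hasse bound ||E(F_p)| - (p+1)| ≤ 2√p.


Affine points = {(0, 3), (0, 14), (2, 2), (2, 15), (3, 5), (3, 12), (4, 8), (4, 9), (5, 5), (5, 12), (6, 4), (6, 13), (7, 3), (7, 14), (9, 5), (9, 12), (10, 3), (10, 14), (11, 6), (11, 11)}; affine count = 20; |E(F_17)| = 21.

Discriminant check: Δ ∝ 4a³ + 27b² = 4·2³ + 27·9² = 4·8 + 27·81 ≡ 9 (mod 17). Nonzero ⇒ E is nonsingular.
For each x ∈ F_17, compute rhs = x³ + 2·x + 9 mod 17, then count y ∈ F_17 with y² ≡ rhs.
  x = 0: rhs = 9, matching y values: 3, 14 (2 points).
  x = 1: rhs = 12, matching y values: none (0 points).
  x = 2: rhs = 4, matching y values: 2, 15 (2 points).
  x = 3: rhs = 8, matching y values: 5, 12 (2 points).
  x = 4: rhs = 13, matching y values: 8, 9 (2 points).
  x = 5: rhs = 8, matching y values: 5, 12 (2 points).
  x = 6: rhs = 16, matching y values: 4, 13 (2 points).
  x = 7: rhs = 9, matching y values: 3, 14 (2 points).
  x = 8: rhs = 10, matching y values: none (0 points).
  x = 9: rhs = 8, matching y values: 5, 12 (2 points).
  x = 10: rhs = 9, matching y values: 3, 14 (2 points).
  x = 11: rhs = 2, matching y values: 6, 11 (2 points).
  x = 12: rhs = 10, matching y values: none (0 points).
  x = 13: rhs = 5, matching y values: none (0 points).
  x = 14: rhs = 10, matching y values: none (0 points).
  x = 15: rhs = 14, matching y values: none (0 points).
  x = 16: rhs = 6, matching y values: none (0 points).
Total affine count: 20.
Full point count |E(F_17)| = 20 + 1 = 21.
Hasse bound: |21 − (17+1)| = |3| = 3 ≤ 2√17 ≈ 8.2462 ✓.


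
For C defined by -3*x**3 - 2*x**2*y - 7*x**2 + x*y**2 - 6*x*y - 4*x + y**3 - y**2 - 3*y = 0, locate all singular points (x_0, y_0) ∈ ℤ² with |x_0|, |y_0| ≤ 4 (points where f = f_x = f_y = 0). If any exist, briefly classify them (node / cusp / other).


Singular points: {(-1, 1)}; classification: cusp.

Compute partial derivatives:
  f_x = -9*x**2 - 4*x*y - 14*x + y**2 - 6*y - 4.
  f_y = -2*x**2 + 2*x*y - 6*x + 3*y**2 - 2*y - 3.
Scan x_0 ∈ {−4, ..., 4}. For each x_0, f_y(x_0, y) is a polynomial in y; find its integer roots y ∈ {−4, ..., 4}, then test f_x and f at those candidates.
  x = -4: f_y(-4, y) = 3*y**2 - 10*y - 11; no integer root y with |y| ≤ 4.
  x = -3: f_y(-3, y) = 3*y**2 - 8*y - 3; vanishes at y ∈ {3}. (-3, 3): f_x = -16 ≠ 0.
  x = -2: f_y(-2, y) = 3*y**2 - 6*y + 1; no integer root y with |y| ≤ 4.
  x = -1: f_y(-1, y) = 3*y**2 - 4*y + 1; vanishes at y ∈ {1}. (-1, 1): f_x = 0, f = 0 — SINGULAR.
  x = 0: f_y(0, y) = 3*y**2 - 2*y - 3; no integer root y with |y| ≤ 4.
  x = 1: f_y(1, y) = 3*y**2 - 11; no integer root y with |y| ≤ 4.
  x = 2: f_y(2, y) = 3*y**2 + 2*y - 23; no integer root y with |y| ≤ 4.
  x = 3: f_y(3, y) = 3*y**2 + 4*y - 39; vanishes at y ∈ {3}. (3, 3): f_x = -172 ≠ 0.
  x = 4: f_y(4, y) = 3*y**2 + 6*y - 59; no integer root y with |y| ≤ 4.
Only singular point on the grid: (-1, 1).
Classify: substitute x = -1 + u, y = 1 + v and expand: f = -3*u**3 - 2*u**2*v + u*v**2 + v**3 + v**2.
No constant or linear terms (consistent with a singular point). Quadratic part: v**2. Cubic part: -3*u**3 - 2*u**2*v + u*v**2 + v**3.
The quadratic part v**2 is a perfect square, so there is a single (double) tangent line v = 0, i.e. y = 1. Restricting the cubic part to that line (v = 0) leaves -3*u**3 ≠ 0, so f is not divisible by v and the branch is v² ≈ 3*u**3 to lowest order — this is a cusp.
Classification: cusp.


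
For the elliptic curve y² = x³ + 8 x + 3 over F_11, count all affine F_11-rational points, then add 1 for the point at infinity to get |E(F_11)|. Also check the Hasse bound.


Affine points = {(0, 5), (0, 6), (1, 1), (1, 10), (2, 4), (2, 7), (4, 0), (5, 5), (5, 6), (6, 5), (6, 6), (9, 1), (9, 10), (10, 4), (10, 7)}; affine count = 15; |E(F_11)| = 16.

Discriminant check: Δ ∝ 4a³ + 27b² = 4·8³ + 27·3² = 4·512 + 27·9 ≡ 3 (mod 11). Nonzero ⇒ E is nonsingular.
For each x ∈ F_11, compute rhs = x³ + 8·x + 3 mod 11, then count y ∈ F_11 with y² ≡ rhs.
  x = 0: rhs = 3, matching y values: 5, 6 (2 points).
  x = 1: rhs = 1, matching y values: 1, 10 (2 points).
  x = 2: rhs = 5, matching y values: 4, 7 (2 points).
  x = 3: rhs = 10, matching y values: none (0 points).
  x = 4: rhs = 0, matching y values: 0 (1 points).
  x = 5: rhs = 3, matching y values: 5, 6 (2 points).
  x = 6: rhs = 3, matching y values: 5, 6 (2 points).
  x = 7: rhs = 6, matching y values: none (0 points).
  x = 8: rhs = 7, matching y values: none (0 points).
  x = 9: rhs = 1, matching y values: 1, 10 (2 points).
  x = 10: rhs = 5, matching y values: 4, 7 (2 points).
Total affine count: 15.
Full point count |E(F_11)| = 15 + 1 = 16.
Hasse bound: |16 − (11+1)| = |4| = 4 ≤ 2√11 ≈ 6.6332 ✓.


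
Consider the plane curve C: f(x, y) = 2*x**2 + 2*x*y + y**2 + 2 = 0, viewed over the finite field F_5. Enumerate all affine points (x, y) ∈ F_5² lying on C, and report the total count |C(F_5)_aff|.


Affine F_5-points: {(2, 0), (2, 1), (3, 0), (3, 4)}; count = 4.

For each of the 25 pairs (x, y) ∈ F_5², evaluate f(x, y) mod 5. Record the zeros.
  x = 0: [0↦2, 1↦3, 2↦1, 3↦1, 4↦3]  zeros at y ∈ ∅
  x = 1: [0↦4, 1↦2, 2↦2, 3↦4, 4↦3]  zeros at y ∈ ∅
  x = 2: [0↦0, 1↦0, 2↦2, 3↦1, 4↦2]  zeros at y ∈ {0, 1}
  x = 3: [0↦0, 1↦2, 2↦1, 3↦2, 4↦0]  zeros at y ∈ {0, 4}
  x = 4: [0↦4, 1↦3, 2↦4, 3↦2, 4↦2]  zeros at y ∈ ∅
Collecting zeros: affine points = {(2, 0), (2, 1), (3, 0), (3, 4)}.
Total count |C(F_5)_aff| = 4.


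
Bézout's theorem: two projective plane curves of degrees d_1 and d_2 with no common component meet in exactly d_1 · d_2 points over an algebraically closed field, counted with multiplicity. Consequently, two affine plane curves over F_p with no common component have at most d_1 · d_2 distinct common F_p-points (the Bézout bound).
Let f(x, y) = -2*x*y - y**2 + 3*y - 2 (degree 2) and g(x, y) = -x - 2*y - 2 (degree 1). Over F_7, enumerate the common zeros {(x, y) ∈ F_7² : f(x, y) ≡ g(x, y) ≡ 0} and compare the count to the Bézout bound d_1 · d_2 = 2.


Common zeros: ∅; count = 0; Bézout bound = 2.

deg(f) = 2, deg(g) = 1, so Bézout bound = 2.
Scan x ∈ F_7. For each x, list the y ∈ F_7 with f(x, y) ≡ 0 and those with g(x, y) ≡ 0 (mod 7); the common zeros in that column are the intersection.
  x = 0: f ≡ 0 at y ∈ {1, 2}; g ≡ 0 at y ∈ {6}; common: ∅.
  x = 1: f ≡ 0 at y ∈ {4}; g ≡ 0 at y ∈ {2}; common: ∅.
  x = 2: f ≡ 0 at y ∈ {3}; g ≡ 0 at y ∈ {5}; common: ∅.
  x = 3: f ≡ 0 at y ∈ {5, 6}; g ≡ 0 at y ∈ {1}; common: ∅.
  x = 4: f ≡ 0 at y ∈ ∅; g ≡ 0 at y ∈ {4}; common: ∅.
  x = 5: f ≡ 0 at y ∈ ∅; g ≡ 0 at y ∈ {0}; common: ∅.
  x = 6: f ≡ 0 at y ∈ ∅; g ≡ 0 at y ∈ {3}; common: ∅.
Collecting: common zeros = ∅, so the count is 0.
Comparison with the Bézout bound: 0 ≤ 2 = deg(f)·deg(g), as expected for curves with no common component (the affine F_7-count falls short of the bound because intersections may lie at infinity, over extension fields, or carry multiplicity).


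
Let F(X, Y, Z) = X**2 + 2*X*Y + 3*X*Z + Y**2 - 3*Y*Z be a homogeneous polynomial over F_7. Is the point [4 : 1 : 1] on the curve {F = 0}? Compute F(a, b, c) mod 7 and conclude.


F(4,1,1) ≡ 6 (mod 7); P is NOT on the curve.

Evaluate F(4, 1, 1) term-by-term (mod 7).
  X**2 ↦ 1·16·1·1 = 16
  2*X*Y ↦ 2·4·1·1 = 8
  3*X*Z ↦ 3·4·1·1 = 12
  Y**2 ↦ 1·1·1·1 = 1
  -3*Y*Z ↦ -3·1·1·1 = -3
Sum: F(4, 1, 1) = (16) + (8) + (12) + (1) + (-3) = 34.
Reducing mod 7: 34 ≡ 6 (mod 7).
Since F(a, b, c) ≡ 6 ≠ 0 (mod 7), P does NOT lie on the curve.


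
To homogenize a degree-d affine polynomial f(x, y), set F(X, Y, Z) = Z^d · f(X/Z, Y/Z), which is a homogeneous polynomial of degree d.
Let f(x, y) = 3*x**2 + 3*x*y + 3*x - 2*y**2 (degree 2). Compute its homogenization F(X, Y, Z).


F(X, Y, Z) = 3*X**2 + 3*X*Y + 3*X*Z - 2*Y**2

deg(f) = 2.
Substitute x = X/Z, y = Y/Z into f, then multiply by Z^2.
  monomial 3·x^2·y^0 ↦ 3·X^2·Y^0·Z^0.
  monomial 3·x^1·y^1 ↦ 3·X^1·Y^1·Z^0.
  monomial 3·x^1·y^0 ↦ 3·X^1·Y^0·Z^1.
  monomial -2·x^0·y^2 ↦ -2·X^0·Y^2·Z^0.
Collecting: F(X, Y, Z) = 3*X**2 + 3*X*Y + 3*X*Z - 2*Y**2.


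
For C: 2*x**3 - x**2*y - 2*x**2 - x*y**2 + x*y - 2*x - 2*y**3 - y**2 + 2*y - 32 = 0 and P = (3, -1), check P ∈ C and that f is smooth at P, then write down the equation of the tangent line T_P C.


Tangent line at P: 44*x - 2*y - 134 = 0.

Step 1: f(3, -1) = 0, so P lies on C.
Step 2: partial derivatives
  f_x(x, y) = 6*x**2 - 2*x*y - 4*x - y**2 + y - 2, f_y(x, y) = -x**2 - 2*x*y + x - 6*y**2 - 2*y + 2.
  f_x(P) = 44, f_y(P) = -2 (gradient nonzero, so P is smooth).
Step 3: tangent line at P: 44·(x − 3) + -2·(y − -1) = 0.
Expanding: 44*x - 2*y - 134 = 0.


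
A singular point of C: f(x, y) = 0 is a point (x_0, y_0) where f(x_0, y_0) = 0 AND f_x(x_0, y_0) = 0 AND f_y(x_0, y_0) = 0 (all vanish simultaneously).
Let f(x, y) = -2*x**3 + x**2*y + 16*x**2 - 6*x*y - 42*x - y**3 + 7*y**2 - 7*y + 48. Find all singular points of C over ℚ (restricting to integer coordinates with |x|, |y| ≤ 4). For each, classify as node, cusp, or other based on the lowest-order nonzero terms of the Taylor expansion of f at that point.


Singular points: {(3, 2)}; classification: cusp.

Compute partial derivatives:
  f_x = -6*x**2 + 2*x*y + 32*x - 6*y - 42.
  f_y = x**2 - 6*x - 3*y**2 + 14*y - 7.
Scan x_0 ∈ {−4, ..., 4}. For each x_0, f_y(x_0, y) is a polynomial in y; find its integer roots y ∈ {−4, ..., 4}, then test f_x and f at those candidates.
  x = -4: f_y(-4, y) = -3*y**2 + 14*y + 33; no integer root y with |y| ≤ 4.
  x = -3: f_y(-3, y) = -3*y**2 + 14*y + 20; no integer root y with |y| ≤ 4.
  x = -2: f_y(-2, y) = -3*y**2 + 14*y + 9; no integer root y with |y| ≤ 4.
  x = -1: f_y(-1, y) = -3*y**2 + 14*y; vanishes at y ∈ {0}. (-1, 0): f_x = -80 ≠ 0.
  x = 0: f_y(0, y) = -3*y**2 + 14*y - 7; no integer root y with |y| ≤ 4.
  x = 1: f_y(1, y) = -3*y**2 + 14*y - 12; no integer root y with |y| ≤ 4.
  x = 2: f_y(2, y) = -3*y**2 + 14*y - 15; vanishes at y ∈ {3}. (2, 3): f_x = -8 ≠ 0.
  x = 3: f_y(3, y) = -3*y**2 + 14*y - 16; vanishes at y ∈ {2}. (3, 2): f_x = 0, f = 0 — SINGULAR.
  x = 4: f_y(4, y) = -3*y**2 + 14*y - 15; vanishes at y ∈ {3}. (4, 3): f_x = -4 ≠ 0.
Only singular point on the grid: (3, 2).
Classify: substitute x = 3 + u, y = 2 + v and expand: f = -2*u**3 + u**2*v - v**3 + v**2.
No constant or linear terms (consistent with a singular point). Quadratic part: v**2. Cubic part: -2*u**3 + u**2*v - v**3.
The quadratic part v**2 is a perfect square, so there is a single (double) tangent line v = 0, i.e. y = 2. Restricting the cubic part to that line (v = 0) leaves -2*u**3 ≠ 0, so f is not divisible by v and the branch is v² ≈ 2*u**3 to lowest order — this is a cusp.
Classification: cusp.


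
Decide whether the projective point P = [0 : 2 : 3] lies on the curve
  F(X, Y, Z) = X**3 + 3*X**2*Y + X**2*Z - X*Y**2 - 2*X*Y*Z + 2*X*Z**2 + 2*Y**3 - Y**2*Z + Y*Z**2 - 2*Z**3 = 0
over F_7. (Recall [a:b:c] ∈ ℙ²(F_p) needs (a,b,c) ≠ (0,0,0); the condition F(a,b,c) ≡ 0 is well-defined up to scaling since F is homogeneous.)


F(0,2,3) ≡ 3 (mod 7); P is NOT on the curve.

Evaluate F(0, 2, 3) term-by-term (mod 7).
  X**3 ↦ 1·0·1·1 = 0
  3*X**2*Y ↦ 3·0·2·1 = 0
  X**2*Z ↦ 1·0·1·3 = 0
  -X*Y**2 ↦ -1·0·4·1 = 0
  -2*X*Y*Z ↦ -2·0·2·3 = 0
  2*X*Z**2 ↦ 2·0·1·9 = 0
  2*Y**3 ↦ 2·1·8·1 = 16
  -Y**2*Z ↦ -1·1·4·3 = -12
  Y*Z**2 ↦ 1·1·2·9 = 18
  -2*Z**3 ↦ -2·1·1·27 = -54
Sum: F(0, 2, 3) = (0) + (0) + (0) + (0) + (0) + (0) + (16) + (-12) + (18) + (-54) = -32.
Reducing mod 7: -32 ≡ 3 (mod 7).
Since F(a, b, c) ≡ 3 ≠ 0 (mod 7), P does NOT lie on the curve.


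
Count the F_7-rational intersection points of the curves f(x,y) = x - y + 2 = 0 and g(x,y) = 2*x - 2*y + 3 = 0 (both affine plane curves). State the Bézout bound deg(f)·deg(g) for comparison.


Common zeros: ∅; count = 0; Bézout bound = 1.

deg(f) = 1, deg(g) = 1, so Bézout bound = 1.
Scan x ∈ F_7. For each x, list the y ∈ F_7 with f(x, y) ≡ 0 and those with g(x, y) ≡ 0 (mod 7); the common zeros in that column are the intersection.
  x = 0: f ≡ 0 at y ∈ {2}; g ≡ 0 at y ∈ {5}; common: ∅.
  x = 1: f ≡ 0 at y ∈ {3}; g ≡ 0 at y ∈ {6}; common: ∅.
  x = 2: f ≡ 0 at y ∈ {4}; g ≡ 0 at y ∈ {0}; common: ∅.
  x = 3: f ≡ 0 at y ∈ {5}; g ≡ 0 at y ∈ {1}; common: ∅.
  x = 4: f ≡ 0 at y ∈ {6}; g ≡ 0 at y ∈ {2}; common: ∅.
  x = 5: f ≡ 0 at y ∈ {0}; g ≡ 0 at y ∈ {3}; common: ∅.
  x = 6: f ≡ 0 at y ∈ {1}; g ≡ 0 at y ∈ {4}; common: ∅.
Collecting: common zeros = ∅, so the count is 0.
Comparison with the Bézout bound: 0 ≤ 1 = deg(f)·deg(g), as expected for curves with no common component (the affine F_7-count falls short of the bound because intersections may lie at infinity, over extension fields, or carry multiplicity).


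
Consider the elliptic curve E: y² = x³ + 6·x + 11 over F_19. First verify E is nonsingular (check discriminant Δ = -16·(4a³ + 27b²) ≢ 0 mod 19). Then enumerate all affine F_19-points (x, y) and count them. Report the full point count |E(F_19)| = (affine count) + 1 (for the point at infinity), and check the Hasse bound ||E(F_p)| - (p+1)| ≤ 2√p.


Affine points = {(0, 7), (0, 12), (4, 2), (4, 17), (6, 4), (6, 15), (7, 4), (7, 15), (8, 1), (8, 18), (10, 8), (10, 11), (12, 5), (12, 14), (13, 5), (13, 14), (16, 2), (16, 17), (18, 2), (18, 17)}; affine count = 20; |E(F_19)| = 21.

Discriminant check: Δ ∝ 4a³ + 27b² = 4·6³ + 27·11² = 4·216 + 27·121 ≡ 8 (mod 19). Nonzero ⇒ E is nonsingular.
For each x ∈ F_19, compute rhs = x³ + 6·x + 11 mod 19, then count y ∈ F_19 with y² ≡ rhs.
  x = 0: rhs = 11, matching y values: 7, 12 (2 points).
  x = 1: rhs = 18, matching y values: none (0 points).
  x = 2: rhs = 12, matching y values: none (0 points).
  x = 3: rhs = 18, matching y values: none (0 points).
  x = 4: rhs = 4, matching y values: 2, 17 (2 points).
  x = 5: rhs = 14, matching y values: none (0 points).
  x = 6: rhs = 16, matching y values: 4, 15 (2 points).
  x = 7: rhs = 16, matching y values: 4, 15 (2 points).
  x = 8: rhs = 1, matching y values: 1, 18 (2 points).
  x = 9: rhs = 15, matching y values: none (0 points).
  x = 10: rhs = 7, matching y values: 8, 11 (2 points).
  x = 11: rhs = 2, matching y values: none (0 points).
  x = 12: rhs = 6, matching y values: 5, 14 (2 points).
  x = 13: rhs = 6, matching y values: 5, 14 (2 points).
  x = 14: rhs = 8, matching y values: none (0 points).
  x = 15: rhs = 18, matching y values: none (0 points).
  x = 16: rhs = 4, matching y values: 2, 17 (2 points).
  x = 17: rhs = 10, matching y values: none (0 points).
  x = 18: rhs = 4, matching y values: 2, 17 (2 points).
Total affine count: 20.
Full point count |E(F_19)| = 20 + 1 = 21.
Hasse bound: |21 − (19+1)| = |1| = 1 ≤ 2√19 ≈ 8.7178 ✓.


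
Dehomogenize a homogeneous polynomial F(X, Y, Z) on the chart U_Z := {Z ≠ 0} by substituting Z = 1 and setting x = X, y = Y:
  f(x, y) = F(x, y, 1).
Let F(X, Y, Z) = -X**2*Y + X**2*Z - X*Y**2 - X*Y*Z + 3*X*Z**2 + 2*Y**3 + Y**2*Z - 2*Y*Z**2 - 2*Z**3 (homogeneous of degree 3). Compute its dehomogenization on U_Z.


f(x, y) = -x**2*y + x**2 - x*y**2 - x*y + 3*x + 2*y**3 + y**2 - 2*y - 2

On U_Z we set Z = 1. Each monomial c·X^i·Y^j·Z^k in F becomes c·x^i·y^j·1^k = c·x^i·y^j.
Substituting Z = 1: F(X, Y, 1) = -x**2*y + x**2 - x*y**2 - x*y + 3*x + 2*y**3 + y**2 - 2*y - 2.
Note: deg(f) ≤ deg(F) = 3; strict inequality happens when F is divisible by Z (lost terms).


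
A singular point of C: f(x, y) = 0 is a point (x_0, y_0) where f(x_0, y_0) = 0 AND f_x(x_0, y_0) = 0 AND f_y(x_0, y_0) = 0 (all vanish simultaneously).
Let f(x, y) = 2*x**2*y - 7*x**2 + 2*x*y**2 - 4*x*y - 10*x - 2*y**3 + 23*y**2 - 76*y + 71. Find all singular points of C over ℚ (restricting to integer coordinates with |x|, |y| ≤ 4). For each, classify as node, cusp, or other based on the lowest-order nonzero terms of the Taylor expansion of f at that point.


Singular points: {(-2, 3)}; classification: node.

Compute partial derivatives:
  f_x = 4*x*y - 14*x + 2*y**2 - 4*y - 10.
  f_y = 2*x**2 + 4*x*y - 4*x - 6*y**2 + 46*y - 76.
Scan x_0 ∈ {−4, ..., 4}. For each x_0, f_y(x_0, y) is a polynomial in y; find its integer roots y ∈ {−4, ..., 4}, then test f_x and f at those candidates.
  x = -4: f_y(-4, y) = -6*y**2 + 30*y - 28; no integer root y with |y| ≤ 4.
  x = -3: f_y(-3, y) = -6*y**2 + 34*y - 46; no integer root y with |y| ≤ 4.
  x = -2: f_y(-2, y) = -6*y**2 + 38*y - 60; vanishes at y ∈ {3}. (-2, 3): f_x = 0, f = 0 — SINGULAR.
  x = -1: f_y(-1, y) = -6*y**2 + 42*y - 70; no integer root y with |y| ≤ 4.
  x = 0: f_y(0, y) = -6*y**2 + 46*y - 76; no integer root y with |y| ≤ 4.
  x = 1: f_y(1, y) = -6*y**2 + 50*y - 78; no integer root y with |y| ≤ 4.
  x = 2: f_y(2, y) = -6*y**2 + 54*y - 76; no integer root y with |y| ≤ 4.
  x = 3: f_y(3, y) = -6*y**2 + 58*y - 70; no integer root y with |y| ≤ 4.
  x = 4: f_y(4, y) = -6*y**2 + 62*y - 60; no integer root y with |y| ≤ 4.
Only singular point on the grid: (-2, 3).
Classify: substitute x = -2 + u, y = 3 + v and expand: f = 2*u**2*v - u**2 + 2*u*v**2 - 2*v**3 + v**2.
No constant or linear terms (consistent with a singular point). Quadratic part: -u**2 + v**2. Cubic part: 2*u**2*v + 2*u*v**2 - 2*v**3.
The quadratic part v**2 - u**2 = (v − u)(v + u) splits into two distinct linear factors, so there are two distinct tangent lines y − 3 = ±(x − -2) — this is a node (ordinary double point).
Classification: node.


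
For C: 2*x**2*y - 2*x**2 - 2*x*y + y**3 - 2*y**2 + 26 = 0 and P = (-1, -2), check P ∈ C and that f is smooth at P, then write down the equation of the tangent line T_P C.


Tangent line at P: 16*x + 24*y + 64 = 0.

Step 1: f(-1, -2) = 0, so P lies on C.
Step 2: partial derivatives
  f_x(x, y) = 4*x*y - 4*x - 2*y, f_y(x, y) = 2*x**2 - 2*x + 3*y**2 - 4*y.
  f_x(P) = 16, f_y(P) = 24 (gradient nonzero, so P is smooth).
Step 3: tangent line at P: 16·(x − -1) + 24·(y − -2) = 0.
Expanding: 16*x + 24*y + 64 = 0.


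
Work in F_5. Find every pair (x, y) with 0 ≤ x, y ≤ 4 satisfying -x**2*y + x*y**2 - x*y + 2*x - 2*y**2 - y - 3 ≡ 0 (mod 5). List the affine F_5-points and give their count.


Affine F_5-points: {(1, 1), (2, 3), (4, 0), (4, 3)}; count = 4.

For each of the 25 pairs (x, y) ∈ F_5², evaluate f(x, y) mod 5. Record the zeros.
  x = 0: [0↦2, 1↦4, 2↦2, 3↦1, 4↦1]  zeros at y ∈ ∅
  x = 1: [0↦4, 1↦0, 2↦4, 3↦1, 4↦1]  zeros at y ∈ {1}
  x = 2: [0↦1, 1↦4, 2↦2, 3↦0, 4↦3]  zeros at y ∈ {3}
  x = 3: [0↦3, 1↦1, 2↦1, 3↦3, 4↦2]  zeros at y ∈ ∅
  x = 4: [0↦0, 1↦1, 2↦1, 3↦0, 4↦3]  zeros at y ∈ {0, 3}
Collecting zeros: affine points = {(1, 1), (2, 3), (4, 0), (4, 3)}.
Total count |C(F_5)_aff| = 4.


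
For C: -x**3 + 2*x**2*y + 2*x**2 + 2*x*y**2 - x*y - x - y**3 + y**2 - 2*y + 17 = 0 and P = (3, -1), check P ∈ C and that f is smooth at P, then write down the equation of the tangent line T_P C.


Tangent line at P: -25*x - 4*y + 71 = 0.

Step 1: f(3, -1) = 0, so P lies on C.
Step 2: partial derivatives
  f_x(x, y) = -3*x**2 + 4*x*y + 4*x + 2*y**2 - y - 1, f_y(x, y) = 2*x**2 + 4*x*y - x - 3*y**2 + 2*y - 2.
  f_x(P) = -25, f_y(P) = -4 (gradient nonzero, so P is smooth).
Step 3: tangent line at P: -25·(x − 3) + -4·(y − -1) = 0.
Expanding: -25*x - 4*y + 71 = 0.


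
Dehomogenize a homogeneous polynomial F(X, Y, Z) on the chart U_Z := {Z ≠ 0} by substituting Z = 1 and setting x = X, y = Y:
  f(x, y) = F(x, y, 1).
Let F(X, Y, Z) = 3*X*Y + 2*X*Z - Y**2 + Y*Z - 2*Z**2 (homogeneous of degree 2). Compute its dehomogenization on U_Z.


f(x, y) = 3*x*y + 2*x - y**2 + y - 2

On U_Z we set Z = 1. Each monomial c·X^i·Y^j·Z^k in F becomes c·x^i·y^j·1^k = c·x^i·y^j.
Substituting Z = 1: F(X, Y, 1) = 3*x*y + 2*x - y**2 + y - 2.
Note: deg(f) ≤ deg(F) = 2; strict inequality happens when F is divisible by Z (lost terms).


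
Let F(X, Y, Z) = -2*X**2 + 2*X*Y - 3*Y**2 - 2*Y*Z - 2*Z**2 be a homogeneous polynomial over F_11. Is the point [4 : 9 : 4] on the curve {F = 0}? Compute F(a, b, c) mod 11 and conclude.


F(4,9,4) ≡ 1 (mod 11); P is NOT on the curve.

Evaluate F(4, 9, 4) term-by-term (mod 11).
  -2*X**2 ↦ -2·16·1·1 = -32
  2*X*Y ↦ 2·4·9·1 = 72
  -3*Y**2 ↦ -3·1·81·1 = -243
  -2*Y*Z ↦ -2·1·9·4 = -72
  -2*Z**2 ↦ -2·1·1·16 = -32
Sum: F(4, 9, 4) = (-32) + (72) + (-243) + (-72) + (-32) = -307.
Reducing mod 11: -307 ≡ 1 (mod 11).
Since F(a, b, c) ≡ 1 ≠ 0 (mod 11), P does NOT lie on the curve.


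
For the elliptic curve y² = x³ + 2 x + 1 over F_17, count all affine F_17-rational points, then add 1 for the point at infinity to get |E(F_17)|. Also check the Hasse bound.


Affine points = {(0, 1), (0, 16), (1, 2), (1, 15), (2, 8), (2, 9), (3, 0), (5, 0), (6, 5), (6, 12), (7, 1), (7, 16), (8, 6), (8, 11), (9, 0), (10, 1), (10, 16), (12, 6), (12, 11), (14, 6), (14, 11), (16, 7), (16, 10)}; affine count = 23; |E(F_17)| = 24.

Discriminant check: Δ ∝ 4a³ + 27b² = 4·2³ + 27·1² = 4·8 + 27·1 ≡ 8 (mod 17). Nonzero ⇒ E is nonsingular.
For each x ∈ F_17, compute rhs = x³ + 2·x + 1 mod 17, then count y ∈ F_17 with y² ≡ rhs.
  x = 0: rhs = 1, matching y values: 1, 16 (2 points).
  x = 1: rhs = 4, matching y values: 2, 15 (2 points).
  x = 2: rhs = 13, matching y values: 8, 9 (2 points).
  x = 3: rhs = 0, matching y values: 0 (1 points).
  x = 4: rhs = 5, matching y values: none (0 points).
  x = 5: rhs = 0, matching y values: 0 (1 points).
  x = 6: rhs = 8, matching y values: 5, 12 (2 points).
  x = 7: rhs = 1, matching y values: 1, 16 (2 points).
  x = 8: rhs = 2, matching y values: 6, 11 (2 points).
  x = 9: rhs = 0, matching y values: 0 (1 points).
  x = 10: rhs = 1, matching y values: 1, 16 (2 points).
  x = 11: rhs = 11, matching y values: none (0 points).
  x = 12: rhs = 2, matching y values: 6, 11 (2 points).
  x = 13: rhs = 14, matching y values: none (0 points).
  x = 14: rhs = 2, matching y values: 6, 11 (2 points).
  x = 15: rhs = 6, matching y values: none (0 points).
  x = 16: rhs = 15, matching y values: 7, 10 (2 points).
Total affine count: 23.
Full point count |E(F_17)| = 23 + 1 = 24.
Hasse bound: |24 − (17+1)| = |6| = 6 ≤ 2√17 ≈ 8.2462 ✓.


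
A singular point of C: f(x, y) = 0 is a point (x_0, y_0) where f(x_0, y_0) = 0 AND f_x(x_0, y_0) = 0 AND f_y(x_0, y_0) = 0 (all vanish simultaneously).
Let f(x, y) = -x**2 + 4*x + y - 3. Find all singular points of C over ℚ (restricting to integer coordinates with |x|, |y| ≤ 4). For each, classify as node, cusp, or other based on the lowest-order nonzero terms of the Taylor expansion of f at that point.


No singular points in the scanned grid; C is smooth there.

Compute partial derivatives:
  f_x = 4 - 2*x.
  f_y = 1.
f_y = 1 is a nonzero constant, so f_y never vanishes: no point (x, y) can satisfy f = f_x = f_y = 0. In particular no (x, y) ∈ {−4, ..., 4}² is singular; the curve is smooth.


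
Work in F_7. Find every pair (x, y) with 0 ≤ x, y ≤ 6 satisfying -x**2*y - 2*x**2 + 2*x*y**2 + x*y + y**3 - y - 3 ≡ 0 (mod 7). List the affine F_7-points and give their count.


Affine F_7-points: {(0, 3), (2, 2), (2, 4), (3, 0), (3, 1), (4, 0), (4, 2), (4, 4), (5, 1), (5, 5)}; count = 10.

For each of the 49 pairs (x, y) ∈ F_7², evaluate f(x, y) mod 7. Record the zeros.
  x = 0: [0↦4, 1↦4, 2↦3, 3↦0, 4↦1, 5↦5, 6↦4]  zeros at y ∈ {3}
  x = 1: [0↦2, 1↦4, 2↦2, 3↦2, 4↦3, 5↦4, 6↦4]  zeros at y ∈ ∅
  x = 2: [0↦3, 1↦5, 2↦0, 3↦1, 4↦0, 5↦3, 6↦2]  zeros at y ∈ {2, 4}
  x = 3: [0↦0, 1↦0, 2↦4, 3↦4, 4↦6, 5↦2, 6↦5]  zeros at y ∈ {0, 1}
  x = 4: [0↦0, 1↦3, 2↦0, 3↦4, 4↦0, 5↦1, 6↦6]  zeros at y ∈ {0, 2, 4}
  x = 5: [0↦3, 1↦0, 2↦2, 3↦1, 4↦3, 5↦0, 6↦5]  zeros at y ∈ {1, 5}
  x = 6: [0↦2, 1↦5, 2↦3, 3↦2, 4↦1, 5↦6, 6↦2]  zeros at y ∈ ∅
Collecting zeros: affine points = {(0, 3), (2, 2), (2, 4), (3, 0), (3, 1), (4, 0), (4, 2), (4, 4), (5, 1), (5, 5)}.
Total count |C(F_7)_aff| = 10.


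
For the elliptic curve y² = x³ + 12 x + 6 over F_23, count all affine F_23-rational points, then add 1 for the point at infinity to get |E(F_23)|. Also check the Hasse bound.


Affine points = {(0, 11), (0, 12), (3, 0), (4, 7), (4, 16), (6, 8), (6, 15), (8, 4), (8, 19), (13, 6), (13, 17), (16, 4), (16, 19), (19, 3), (19, 20), (20, 9), (20, 14), (22, 4), (22, 19)}; affine count = 19; |E(F_23)| = 20.

Discriminant check: Δ ∝ 4a³ + 27b² = 4·12³ + 27·6² = 4·1728 + 27·36 ≡ 18 (mod 23). Nonzero ⇒ E is nonsingular.
For each x ∈ F_23, compute rhs = x³ + 12·x + 6 mod 23, then count y ∈ F_23 with y² ≡ rhs.
  x = 0: rhs = 6, matching y values: 11, 12 (2 points).
  x = 1: rhs = 19, matching y values: none (0 points).
  x = 2: rhs = 15, matching y values: none (0 points).
  x = 3: rhs = 0, matching y values: 0 (1 points).
  x = 4: rhs = 3, matching y values: 7, 16 (2 points).
  x = 5: rhs = 7, matching y values: none (0 points).
  x = 6: rhs = 18, matching y values: 8, 15 (2 points).
  x = 7: rhs = 19, matching y values: none (0 points).
  x = 8: rhs = 16, matching y values: 4, 19 (2 points).
  x = 9: rhs = 15, matching y values: none (0 points).
  x = 10: rhs = 22, matching y values: none (0 points).
  x = 11: rhs = 20, matching y values: none (0 points).
  x = 12: rhs = 15, matching y values: none (0 points).
  x = 13: rhs = 13, matching y values: 6, 17 (2 points).
  x = 14: rhs = 20, matching y values: none (0 points).
  x = 15: rhs = 19, matching y values: none (0 points).
  x = 16: rhs = 16, matching y values: 4, 19 (2 points).
  x = 17: rhs = 17, matching y values: none (0 points).
  x = 18: rhs = 5, matching y values: none (0 points).
  x = 19: rhs = 9, matching y values: 3, 20 (2 points).
  x = 20: rhs = 12, matching y values: 9, 14 (2 points).
  x = 21: rhs = 20, matching y values: none (0 points).
  x = 22: rhs = 16, matching y values: 4, 19 (2 points).
Total affine count: 19.
Full point count |E(F_23)| = 19 + 1 = 20.
Hasse bound: |20 − (23+1)| = |-4| = 4 ≤ 2√23 ≈ 9.5917 ✓.


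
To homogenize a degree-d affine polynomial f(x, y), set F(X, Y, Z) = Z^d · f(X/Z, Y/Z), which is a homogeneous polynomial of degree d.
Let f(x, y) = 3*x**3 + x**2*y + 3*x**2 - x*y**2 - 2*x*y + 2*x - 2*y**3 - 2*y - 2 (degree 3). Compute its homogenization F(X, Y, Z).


F(X, Y, Z) = 3*X**3 + X**2*Y + 3*X**2*Z - X*Y**2 - 2*X*Y*Z + 2*X*Z**2 - 2*Y**3 - 2*Y*Z**2 - 2*Z**3

deg(f) = 3.
Substitute x = X/Z, y = Y/Z into f, then multiply by Z^3.
  monomial 3·x^3·y^0 ↦ 3·X^3·Y^0·Z^0.
  monomial 1·x^2·y^1 ↦ 1·X^2·Y^1·Z^0.
  monomial 3·x^2·y^0 ↦ 3·X^2·Y^0·Z^1.
  monomial -1·x^1·y^2 ↦ -1·X^1·Y^2·Z^0.
  monomial -2·x^1·y^1 ↦ -2·X^1·Y^1·Z^1.
  monomial 2·x^1·y^0 ↦ 2·X^1·Y^0·Z^2.
  monomial -2·x^0·y^3 ↦ -2·X^0·Y^3·Z^0.
  monomial -2·x^0·y^1 ↦ -2·X^0·Y^1·Z^2.
  monomial -2·x^0·y^0 ↦ -2·X^0·Y^0·Z^3.
Collecting: F(X, Y, Z) = 3*X**3 + X**2*Y + 3*X**2*Z - X*Y**2 - 2*X*Y*Z + 2*X*Z**2 - 2*Y**3 - 2*Y*Z**2 - 2*Z**3.


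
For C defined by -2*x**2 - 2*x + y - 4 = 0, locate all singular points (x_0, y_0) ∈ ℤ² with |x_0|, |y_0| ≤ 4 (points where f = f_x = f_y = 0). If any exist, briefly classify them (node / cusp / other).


No singular points in the scanned grid; C is smooth there.

Compute partial derivatives:
  f_x = -4*x - 2.
  f_y = 1.
f_y = 1 is a nonzero constant, so f_y never vanishes: no point (x, y) can satisfy f = f_x = f_y = 0. In particular no (x, y) ∈ {−4, ..., 4}² is singular; the curve is smooth.


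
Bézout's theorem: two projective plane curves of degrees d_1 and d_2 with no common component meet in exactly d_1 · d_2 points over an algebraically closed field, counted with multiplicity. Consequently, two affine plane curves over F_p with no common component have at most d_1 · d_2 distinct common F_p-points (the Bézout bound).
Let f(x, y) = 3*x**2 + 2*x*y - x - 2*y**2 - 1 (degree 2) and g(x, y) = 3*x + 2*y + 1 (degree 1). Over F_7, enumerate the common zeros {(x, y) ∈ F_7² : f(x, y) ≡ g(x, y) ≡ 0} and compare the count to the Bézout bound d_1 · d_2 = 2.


Common zeros: ∅; count = 0; Bézout bound = 2.

deg(f) = 2, deg(g) = 1, so Bézout bound = 2.
Scan x ∈ F_7. For each x, list the y ∈ F_7 with f(x, y) ≡ 0 and those with g(x, y) ≡ 0 (mod 7); the common zeros in that column are the intersection.
  x = 0: f ≡ 0 at y ∈ ∅; g ≡ 0 at y ∈ {3}; common: ∅.
  x = 1: f ≡ 0 at y ∈ ∅; g ≡ 0 at y ∈ {5}; common: ∅.
  x = 2: f ≡ 0 at y ∈ {4, 5}; g ≡ 0 at y ∈ {0}; common: ∅.
  x = 3: f ≡ 0 at y ∈ ∅; g ≡ 0 at y ∈ {2}; common: ∅.
  x = 4: f ≡ 0 at y ∈ {1, 3}; g ≡ 0 at y ∈ {4}; common: ∅.
  x = 5: f ≡ 0 at y ∈ {1, 4}; g ≡ 0 at y ∈ {6}; common: ∅.
  x = 6: f ≡ 0 at y ∈ {3}; g ≡ 0 at y ∈ {1}; common: ∅.
Collecting: common zeros = ∅, so the count is 0.
Comparison with the Bézout bound: 0 ≤ 2 = deg(f)·deg(g), as expected for curves with no common component (the affine F_7-count falls short of the bound because intersections may lie at infinity, over extension fields, or carry multiplicity).
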